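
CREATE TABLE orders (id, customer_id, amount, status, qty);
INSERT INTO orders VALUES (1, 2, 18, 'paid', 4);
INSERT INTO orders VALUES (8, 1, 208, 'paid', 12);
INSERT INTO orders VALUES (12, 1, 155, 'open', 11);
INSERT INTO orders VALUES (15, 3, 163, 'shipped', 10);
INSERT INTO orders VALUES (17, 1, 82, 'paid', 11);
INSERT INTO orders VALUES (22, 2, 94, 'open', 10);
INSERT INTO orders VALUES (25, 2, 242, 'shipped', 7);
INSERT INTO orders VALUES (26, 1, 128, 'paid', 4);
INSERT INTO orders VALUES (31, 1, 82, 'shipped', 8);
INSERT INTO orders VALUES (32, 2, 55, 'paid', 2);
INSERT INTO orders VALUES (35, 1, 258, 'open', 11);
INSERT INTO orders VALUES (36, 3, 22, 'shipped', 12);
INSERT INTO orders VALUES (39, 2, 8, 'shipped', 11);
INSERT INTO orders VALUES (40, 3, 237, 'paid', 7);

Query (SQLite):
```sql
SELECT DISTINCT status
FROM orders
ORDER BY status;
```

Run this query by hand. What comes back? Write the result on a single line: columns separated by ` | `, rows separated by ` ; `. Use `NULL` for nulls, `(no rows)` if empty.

open ; paid ; shipped

Collect distinct status values from orders.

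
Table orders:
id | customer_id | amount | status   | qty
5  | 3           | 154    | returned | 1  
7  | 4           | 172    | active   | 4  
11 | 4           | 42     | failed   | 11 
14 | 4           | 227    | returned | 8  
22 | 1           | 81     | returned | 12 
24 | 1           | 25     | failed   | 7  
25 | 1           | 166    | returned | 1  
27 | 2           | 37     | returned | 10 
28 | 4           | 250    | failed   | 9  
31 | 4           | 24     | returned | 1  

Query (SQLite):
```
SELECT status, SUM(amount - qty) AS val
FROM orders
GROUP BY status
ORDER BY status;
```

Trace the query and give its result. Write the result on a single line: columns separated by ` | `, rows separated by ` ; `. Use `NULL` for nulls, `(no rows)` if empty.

For each row compute amount - qty.
Group by status; take SUM of the expression per group.
  active: ids {7} → SUM(amount - qty)=168
  failed: ids {11, 24, 28} → SUM(amount - qty)=290
  returned: ids {5, 14, 22, 25, 27, 31} → SUM(amount - qty)=656

active | 168 ; failed | 290 ; returned | 656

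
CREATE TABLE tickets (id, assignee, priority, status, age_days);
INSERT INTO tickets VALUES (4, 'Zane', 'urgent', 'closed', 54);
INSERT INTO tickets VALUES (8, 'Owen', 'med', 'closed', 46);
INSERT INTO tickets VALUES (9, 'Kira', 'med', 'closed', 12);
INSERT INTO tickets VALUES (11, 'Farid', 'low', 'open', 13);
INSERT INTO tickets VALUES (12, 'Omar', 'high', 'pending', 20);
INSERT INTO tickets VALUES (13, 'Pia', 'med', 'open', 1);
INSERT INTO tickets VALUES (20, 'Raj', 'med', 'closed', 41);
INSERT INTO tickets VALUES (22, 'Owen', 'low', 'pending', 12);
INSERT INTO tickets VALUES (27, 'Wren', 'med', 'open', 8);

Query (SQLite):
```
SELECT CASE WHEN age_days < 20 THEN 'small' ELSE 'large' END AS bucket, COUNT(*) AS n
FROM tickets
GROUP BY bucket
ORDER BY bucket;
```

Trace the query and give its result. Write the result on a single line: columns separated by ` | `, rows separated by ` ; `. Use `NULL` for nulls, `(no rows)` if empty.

Bucket rows by age_days < 20 → 'small' else 'large'; count each bucket.

large | 4 ; small | 5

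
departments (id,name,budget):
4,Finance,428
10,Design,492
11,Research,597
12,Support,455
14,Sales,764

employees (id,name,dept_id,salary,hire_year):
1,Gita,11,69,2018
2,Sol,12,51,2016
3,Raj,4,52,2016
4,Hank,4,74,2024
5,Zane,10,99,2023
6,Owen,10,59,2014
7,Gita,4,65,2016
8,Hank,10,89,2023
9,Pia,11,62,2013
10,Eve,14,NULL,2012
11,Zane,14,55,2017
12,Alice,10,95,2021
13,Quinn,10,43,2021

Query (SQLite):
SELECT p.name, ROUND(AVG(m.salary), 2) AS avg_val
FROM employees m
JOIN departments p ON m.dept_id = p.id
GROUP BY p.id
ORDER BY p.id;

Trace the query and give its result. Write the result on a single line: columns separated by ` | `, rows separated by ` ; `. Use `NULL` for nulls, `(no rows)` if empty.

Finance | 63.67 ; Design | 77 ; Research | 65.5 ; Support | 51 ; Sales | 55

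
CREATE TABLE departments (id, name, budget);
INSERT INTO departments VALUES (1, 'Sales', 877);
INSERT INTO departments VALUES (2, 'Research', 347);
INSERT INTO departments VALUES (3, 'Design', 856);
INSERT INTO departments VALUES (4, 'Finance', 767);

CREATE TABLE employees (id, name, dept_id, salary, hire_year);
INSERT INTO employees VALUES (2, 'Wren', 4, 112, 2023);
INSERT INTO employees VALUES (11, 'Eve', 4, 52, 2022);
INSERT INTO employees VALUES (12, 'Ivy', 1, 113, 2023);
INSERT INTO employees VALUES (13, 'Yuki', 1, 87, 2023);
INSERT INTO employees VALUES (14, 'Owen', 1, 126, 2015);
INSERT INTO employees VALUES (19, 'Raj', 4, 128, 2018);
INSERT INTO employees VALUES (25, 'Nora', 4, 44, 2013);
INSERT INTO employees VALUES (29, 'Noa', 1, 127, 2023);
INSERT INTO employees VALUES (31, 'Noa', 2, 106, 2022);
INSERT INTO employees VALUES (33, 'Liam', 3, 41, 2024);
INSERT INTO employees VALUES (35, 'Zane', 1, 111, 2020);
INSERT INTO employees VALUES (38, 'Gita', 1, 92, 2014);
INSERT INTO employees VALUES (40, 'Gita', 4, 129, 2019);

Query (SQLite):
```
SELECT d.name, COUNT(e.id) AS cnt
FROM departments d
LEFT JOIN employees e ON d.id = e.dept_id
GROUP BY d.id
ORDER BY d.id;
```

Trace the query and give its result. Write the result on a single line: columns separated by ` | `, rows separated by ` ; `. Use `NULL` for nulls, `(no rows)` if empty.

LEFT JOIN keeps every departments row; unmatched ones get NULL for employees columns.
Group by departments.id and compute COUNT(e.id). COUNT(col) of an all-NULL group is 0.
  1: ids {12, 13, 14, 29, 35, 38} → COUNT(e.id)=6
  2: ids {31} → COUNT(e.id)=1
  3: ids {33} → COUNT(e.id)=1
  4: ids {2, 11, 19, 25, 40} → COUNT(e.id)=5

Sales | 6 ; Research | 1 ; Design | 1 ; Finance | 5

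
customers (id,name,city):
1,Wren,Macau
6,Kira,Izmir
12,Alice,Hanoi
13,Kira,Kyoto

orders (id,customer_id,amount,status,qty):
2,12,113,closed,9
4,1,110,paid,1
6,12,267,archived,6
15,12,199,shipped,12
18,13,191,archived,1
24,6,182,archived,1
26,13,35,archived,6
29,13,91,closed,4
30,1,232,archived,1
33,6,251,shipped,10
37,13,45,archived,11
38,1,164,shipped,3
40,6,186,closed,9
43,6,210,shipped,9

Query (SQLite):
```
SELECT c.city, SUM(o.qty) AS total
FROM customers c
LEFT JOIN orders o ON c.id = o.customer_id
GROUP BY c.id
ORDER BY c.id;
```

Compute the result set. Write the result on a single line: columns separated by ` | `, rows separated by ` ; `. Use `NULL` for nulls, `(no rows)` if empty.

LEFT JOIN keeps every customers row; unmatched ones get NULL for orders columns.
Group by customers.id and compute SUM(o.qty). SUM over an all-NULL group is NULL.
  1: ids {4, 30, 38} → SUM(o.qty)=5
  6: ids {24, 33, 40, 43} → SUM(o.qty)=29
  12: ids {2, 6, 15} → SUM(o.qty)=27
  13: ids {18, 26, 29, 37} → SUM(o.qty)=22

Macau | 5 ; Izmir | 29 ; Hanoi | 27 ; Kyoto | 22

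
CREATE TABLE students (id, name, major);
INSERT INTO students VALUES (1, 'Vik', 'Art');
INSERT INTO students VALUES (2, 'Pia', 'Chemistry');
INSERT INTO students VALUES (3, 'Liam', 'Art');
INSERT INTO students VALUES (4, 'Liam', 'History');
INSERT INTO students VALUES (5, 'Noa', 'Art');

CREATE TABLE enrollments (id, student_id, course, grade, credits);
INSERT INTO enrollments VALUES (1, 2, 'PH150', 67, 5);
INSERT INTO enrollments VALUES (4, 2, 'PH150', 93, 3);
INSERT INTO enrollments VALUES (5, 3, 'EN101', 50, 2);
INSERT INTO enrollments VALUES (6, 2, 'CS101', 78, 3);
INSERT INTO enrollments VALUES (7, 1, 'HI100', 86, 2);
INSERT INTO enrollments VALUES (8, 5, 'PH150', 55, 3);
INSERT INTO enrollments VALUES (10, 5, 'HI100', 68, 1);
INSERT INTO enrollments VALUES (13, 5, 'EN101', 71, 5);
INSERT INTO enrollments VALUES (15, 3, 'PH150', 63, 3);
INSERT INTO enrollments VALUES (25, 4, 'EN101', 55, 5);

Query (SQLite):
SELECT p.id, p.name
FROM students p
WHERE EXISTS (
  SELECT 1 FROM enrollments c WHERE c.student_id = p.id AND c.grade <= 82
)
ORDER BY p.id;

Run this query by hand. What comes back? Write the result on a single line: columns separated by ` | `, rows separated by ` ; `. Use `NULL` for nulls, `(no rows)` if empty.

For each students row, check whether any enrollments with matching student_id has grade <= 82.
Keep rows where that is true.

2 | Pia ; 3 | Liam ; 4 | Liam ; 5 | Noa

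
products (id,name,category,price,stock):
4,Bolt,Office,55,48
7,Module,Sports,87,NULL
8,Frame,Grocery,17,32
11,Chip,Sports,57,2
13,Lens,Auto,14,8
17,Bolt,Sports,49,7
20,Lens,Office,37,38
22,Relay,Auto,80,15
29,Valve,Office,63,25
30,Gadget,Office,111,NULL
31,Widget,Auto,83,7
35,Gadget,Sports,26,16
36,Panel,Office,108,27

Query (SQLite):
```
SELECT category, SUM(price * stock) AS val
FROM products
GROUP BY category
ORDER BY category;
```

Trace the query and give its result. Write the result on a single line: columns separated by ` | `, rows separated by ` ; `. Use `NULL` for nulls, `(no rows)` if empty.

Auto | 1893 ; Grocery | 544 ; Office | 8537 ; Sports | 873

For each row compute price * stock.
Group by category; take SUM of the expression per group.
  Auto: ids {13, 22, 31} → SUM(price * stock)=1893
  Grocery: ids {8} → SUM(price * stock)=544
  Office: ids {4, 20, 29, 30, 36} → SUM(price * stock)=8537
  Sports: ids {7, 11, 17, 35} → SUM(price * stock)=873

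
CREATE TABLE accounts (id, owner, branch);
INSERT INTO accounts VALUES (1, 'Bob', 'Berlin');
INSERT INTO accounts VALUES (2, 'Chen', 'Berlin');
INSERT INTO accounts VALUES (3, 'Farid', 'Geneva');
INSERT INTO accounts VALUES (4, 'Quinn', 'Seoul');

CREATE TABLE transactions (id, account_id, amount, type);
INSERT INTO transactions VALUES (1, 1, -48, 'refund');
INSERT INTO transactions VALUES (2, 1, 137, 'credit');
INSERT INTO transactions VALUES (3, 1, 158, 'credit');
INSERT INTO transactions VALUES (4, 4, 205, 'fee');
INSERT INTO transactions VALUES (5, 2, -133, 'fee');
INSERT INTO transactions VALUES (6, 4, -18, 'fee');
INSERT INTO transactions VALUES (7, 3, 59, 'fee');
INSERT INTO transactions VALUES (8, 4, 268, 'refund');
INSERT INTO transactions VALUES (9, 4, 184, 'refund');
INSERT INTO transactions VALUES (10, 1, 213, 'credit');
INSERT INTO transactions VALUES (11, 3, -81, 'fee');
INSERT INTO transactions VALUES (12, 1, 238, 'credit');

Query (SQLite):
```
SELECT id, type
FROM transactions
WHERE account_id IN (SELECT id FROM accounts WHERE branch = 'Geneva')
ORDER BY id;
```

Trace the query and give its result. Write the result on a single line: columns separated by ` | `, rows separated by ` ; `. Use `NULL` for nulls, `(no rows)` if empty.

7 | fee ; 11 | fee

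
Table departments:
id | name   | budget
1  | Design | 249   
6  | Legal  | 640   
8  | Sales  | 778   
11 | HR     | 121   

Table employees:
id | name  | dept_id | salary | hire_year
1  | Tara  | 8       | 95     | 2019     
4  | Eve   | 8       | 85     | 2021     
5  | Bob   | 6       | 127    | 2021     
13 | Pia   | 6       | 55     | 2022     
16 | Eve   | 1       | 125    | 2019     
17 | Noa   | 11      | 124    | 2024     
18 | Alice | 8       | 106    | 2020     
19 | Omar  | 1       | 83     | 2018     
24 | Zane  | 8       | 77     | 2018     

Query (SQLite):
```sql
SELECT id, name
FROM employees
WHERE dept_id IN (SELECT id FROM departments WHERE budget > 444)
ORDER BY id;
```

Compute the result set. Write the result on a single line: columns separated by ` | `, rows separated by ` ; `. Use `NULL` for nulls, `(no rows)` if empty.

Inner query: departments.id where budget > 444.
Outer: keep employees rows whose dept_id is in that set.
Inner query → {6, 8}

1 | Tara ; 4 | Eve ; 5 | Bob ; 13 | Pia ; 18 | Alice ; 24 | Zane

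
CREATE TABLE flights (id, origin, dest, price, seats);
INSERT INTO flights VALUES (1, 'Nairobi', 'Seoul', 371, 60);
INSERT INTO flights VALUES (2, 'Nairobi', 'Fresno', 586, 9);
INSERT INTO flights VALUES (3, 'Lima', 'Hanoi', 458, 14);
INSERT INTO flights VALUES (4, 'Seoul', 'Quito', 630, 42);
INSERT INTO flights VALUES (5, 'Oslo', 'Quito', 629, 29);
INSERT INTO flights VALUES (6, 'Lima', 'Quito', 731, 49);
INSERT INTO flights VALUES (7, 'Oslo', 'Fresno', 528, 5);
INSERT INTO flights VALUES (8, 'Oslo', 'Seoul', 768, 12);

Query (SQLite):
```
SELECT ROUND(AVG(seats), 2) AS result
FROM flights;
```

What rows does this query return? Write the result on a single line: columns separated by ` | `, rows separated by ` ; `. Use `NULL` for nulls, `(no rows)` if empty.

All seats values: [60, 9, 14, 42, 29, 49, 5, 12].
AVG = 220 / 8 (rounded to 2 dp).

27.5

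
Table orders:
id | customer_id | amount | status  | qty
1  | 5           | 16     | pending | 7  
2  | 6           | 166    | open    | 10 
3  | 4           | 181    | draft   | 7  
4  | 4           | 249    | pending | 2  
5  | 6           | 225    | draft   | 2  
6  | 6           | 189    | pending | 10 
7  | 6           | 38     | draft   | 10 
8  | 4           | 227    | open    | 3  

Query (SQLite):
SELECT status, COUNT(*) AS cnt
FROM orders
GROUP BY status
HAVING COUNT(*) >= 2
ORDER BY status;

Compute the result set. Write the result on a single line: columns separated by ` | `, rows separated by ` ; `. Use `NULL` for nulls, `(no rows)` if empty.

draft | 3 ; open | 2 ; pending | 3

Partition orders by status; compute COUNT(*) within each group.
HAVING: keep groups with count ≥ 2.
  draft: ids {3, 5, 7} → COUNT(*)=3
  open: ids {2, 8} → COUNT(*)=2
  pending: ids {1, 4, 6} → COUNT(*)=3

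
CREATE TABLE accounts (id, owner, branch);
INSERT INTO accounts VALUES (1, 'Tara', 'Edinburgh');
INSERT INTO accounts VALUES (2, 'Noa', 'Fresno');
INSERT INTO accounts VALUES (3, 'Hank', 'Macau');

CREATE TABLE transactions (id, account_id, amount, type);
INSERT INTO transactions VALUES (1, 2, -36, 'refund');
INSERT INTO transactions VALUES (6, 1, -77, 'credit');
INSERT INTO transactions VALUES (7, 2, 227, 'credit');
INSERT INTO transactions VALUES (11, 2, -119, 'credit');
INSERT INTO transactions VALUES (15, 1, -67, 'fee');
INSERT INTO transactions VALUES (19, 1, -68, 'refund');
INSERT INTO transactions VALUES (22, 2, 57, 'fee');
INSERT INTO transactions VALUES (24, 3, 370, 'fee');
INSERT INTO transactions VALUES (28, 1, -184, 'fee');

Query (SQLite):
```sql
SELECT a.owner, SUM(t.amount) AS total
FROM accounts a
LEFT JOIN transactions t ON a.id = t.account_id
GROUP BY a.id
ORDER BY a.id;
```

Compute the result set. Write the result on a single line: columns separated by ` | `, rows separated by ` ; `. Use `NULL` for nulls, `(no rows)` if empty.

LEFT JOIN keeps every accounts row; unmatched ones get NULL for transactions columns.
Group by accounts.id and compute SUM(t.amount). SUM over an all-NULL group is NULL.
  1: ids {6, 15, 19, 28} → SUM(t.amount)=-396
  2: ids {1, 7, 11, 22} → SUM(t.amount)=129
  3: ids {24} → SUM(t.amount)=370

Tara | -396 ; Noa | 129 ; Hank | 370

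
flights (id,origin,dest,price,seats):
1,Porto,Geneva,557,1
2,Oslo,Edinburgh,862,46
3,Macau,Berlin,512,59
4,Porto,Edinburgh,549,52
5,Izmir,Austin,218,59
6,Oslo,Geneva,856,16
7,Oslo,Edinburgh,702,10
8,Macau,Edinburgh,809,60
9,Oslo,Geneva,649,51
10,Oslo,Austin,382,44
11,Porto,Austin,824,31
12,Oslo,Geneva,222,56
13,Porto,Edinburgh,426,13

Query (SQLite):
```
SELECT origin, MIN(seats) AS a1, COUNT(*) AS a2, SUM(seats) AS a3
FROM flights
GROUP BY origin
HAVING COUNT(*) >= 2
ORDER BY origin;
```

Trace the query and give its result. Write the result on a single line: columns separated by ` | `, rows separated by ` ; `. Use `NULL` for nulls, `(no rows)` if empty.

Macau | 59 | 2 | 119 ; Oslo | 10 | 6 | 223 ; Porto | 1 | 4 | 97

Group flights by origin.
Per group compute: MIN(seats), COUNT(*), SUM(seats).
HAVING: drop groups with fewer than 2 rows.
  Izmir: ids {5} → MIN(seats)=59, COUNT(*)=1, SUM(seats)=59
  Macau: ids {3, 8} → MIN(seats)=59, COUNT(*)=2, SUM(seats)=119
  Oslo: ids {2, 6, 7, 9, 10, 12} → MIN(seats)=10, COUNT(*)=6, SUM(seats)=223
  Porto: ids {1, 4, 11, 13} → MIN(seats)=1, COUNT(*)=4, SUM(seats)=97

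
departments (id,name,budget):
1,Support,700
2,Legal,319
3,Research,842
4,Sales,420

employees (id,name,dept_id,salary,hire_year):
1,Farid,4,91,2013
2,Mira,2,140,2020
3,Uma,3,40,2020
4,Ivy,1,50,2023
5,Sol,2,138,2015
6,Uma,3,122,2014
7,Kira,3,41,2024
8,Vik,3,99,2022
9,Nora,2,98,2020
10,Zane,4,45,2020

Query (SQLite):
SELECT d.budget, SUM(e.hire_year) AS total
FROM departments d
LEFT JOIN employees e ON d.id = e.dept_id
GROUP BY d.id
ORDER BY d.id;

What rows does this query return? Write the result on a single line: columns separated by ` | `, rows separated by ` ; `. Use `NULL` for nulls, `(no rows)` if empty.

700 | 2023 ; 319 | 6055 ; 842 | 8080 ; 420 | 4033

LEFT JOIN keeps every departments row; unmatched ones get NULL for employees columns.
Group by departments.id and compute SUM(e.hire_year). SUM over an all-NULL group is NULL.
  1: ids {4} → SUM(e.hire_year)=2023
  2: ids {2, 5, 9} → SUM(e.hire_year)=6055
  3: ids {3, 6, 7, 8} → SUM(e.hire_year)=8080
  4: ids {1, 10} → SUM(e.hire_year)=4033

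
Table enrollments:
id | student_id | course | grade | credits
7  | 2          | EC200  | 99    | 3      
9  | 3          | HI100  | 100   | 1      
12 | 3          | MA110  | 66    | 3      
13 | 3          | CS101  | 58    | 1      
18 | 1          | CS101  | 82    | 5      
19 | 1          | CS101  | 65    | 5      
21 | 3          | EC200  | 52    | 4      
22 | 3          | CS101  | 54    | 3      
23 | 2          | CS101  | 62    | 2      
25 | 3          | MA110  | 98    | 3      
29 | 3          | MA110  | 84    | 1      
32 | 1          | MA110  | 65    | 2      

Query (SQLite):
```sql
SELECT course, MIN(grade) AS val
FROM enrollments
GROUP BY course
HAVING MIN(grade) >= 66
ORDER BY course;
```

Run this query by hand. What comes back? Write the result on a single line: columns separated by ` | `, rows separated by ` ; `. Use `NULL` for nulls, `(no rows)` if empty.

HI100 | 100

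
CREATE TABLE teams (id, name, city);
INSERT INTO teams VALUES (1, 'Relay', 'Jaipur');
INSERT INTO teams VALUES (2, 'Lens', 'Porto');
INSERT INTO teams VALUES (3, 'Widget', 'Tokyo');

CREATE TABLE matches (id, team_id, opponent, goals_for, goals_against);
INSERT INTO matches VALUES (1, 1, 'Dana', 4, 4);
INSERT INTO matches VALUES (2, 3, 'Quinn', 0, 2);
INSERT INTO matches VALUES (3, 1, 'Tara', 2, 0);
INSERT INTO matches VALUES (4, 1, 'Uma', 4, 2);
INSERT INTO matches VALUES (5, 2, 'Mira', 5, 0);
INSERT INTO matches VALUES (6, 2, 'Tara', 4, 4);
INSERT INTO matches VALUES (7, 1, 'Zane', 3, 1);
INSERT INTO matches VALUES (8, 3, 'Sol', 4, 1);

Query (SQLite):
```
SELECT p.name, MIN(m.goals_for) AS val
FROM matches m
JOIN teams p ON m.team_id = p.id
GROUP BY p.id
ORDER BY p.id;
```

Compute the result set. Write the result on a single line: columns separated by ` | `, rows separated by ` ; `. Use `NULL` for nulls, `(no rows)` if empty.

Relay | 2 ; Lens | 4 ; Widget | 0

Join each matches row to its teams via team_id.
Group joined rows by teams.id; compute MIN(m.goals_for) per group.
  1: ids {1, 3, 4, 7} → MIN(m.goals_for)=2
  2: ids {5, 6} → MIN(m.goals_for)=4
  3: ids {2, 8} → MIN(m.goals_for)=0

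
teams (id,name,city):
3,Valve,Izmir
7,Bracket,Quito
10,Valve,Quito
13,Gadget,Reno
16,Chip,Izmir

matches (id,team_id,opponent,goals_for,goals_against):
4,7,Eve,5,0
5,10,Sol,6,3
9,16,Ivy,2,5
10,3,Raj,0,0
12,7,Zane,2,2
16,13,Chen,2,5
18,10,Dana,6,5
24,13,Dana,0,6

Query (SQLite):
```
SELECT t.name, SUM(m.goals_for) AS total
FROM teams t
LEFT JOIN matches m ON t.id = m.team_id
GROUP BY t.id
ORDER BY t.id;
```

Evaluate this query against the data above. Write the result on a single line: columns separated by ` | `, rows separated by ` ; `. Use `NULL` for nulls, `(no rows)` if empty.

LEFT JOIN keeps every teams row; unmatched ones get NULL for matches columns.
Group by teams.id and compute SUM(m.goals_for). SUM over an all-NULL group is NULL.
  3: ids {10} → SUM(m.goals_for)=0
  7: ids {4, 12} → SUM(m.goals_for)=7
  10: ids {5, 18} → SUM(m.goals_for)=12
  13: ids {16, 24} → SUM(m.goals_for)=2
  16: ids {9} → SUM(m.goals_for)=2

Valve | 0 ; Bracket | 7 ; Valve | 12 ; Gadget | 2 ; Chip | 2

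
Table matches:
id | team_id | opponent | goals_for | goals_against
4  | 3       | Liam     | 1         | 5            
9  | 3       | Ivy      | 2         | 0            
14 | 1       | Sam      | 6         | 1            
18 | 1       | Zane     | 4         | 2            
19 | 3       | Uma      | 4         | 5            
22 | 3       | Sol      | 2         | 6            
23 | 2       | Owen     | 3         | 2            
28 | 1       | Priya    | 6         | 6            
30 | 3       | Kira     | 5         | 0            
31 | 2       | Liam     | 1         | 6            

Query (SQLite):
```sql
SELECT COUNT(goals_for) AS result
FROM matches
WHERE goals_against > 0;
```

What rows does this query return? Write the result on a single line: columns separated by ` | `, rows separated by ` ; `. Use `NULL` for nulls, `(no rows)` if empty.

8

Rows where goals_against > 0 → goals_for values: [1, 6, 4, 4, 2, 3, 6, 1].
COUNT(goals_for) counts non-NULL values → 8.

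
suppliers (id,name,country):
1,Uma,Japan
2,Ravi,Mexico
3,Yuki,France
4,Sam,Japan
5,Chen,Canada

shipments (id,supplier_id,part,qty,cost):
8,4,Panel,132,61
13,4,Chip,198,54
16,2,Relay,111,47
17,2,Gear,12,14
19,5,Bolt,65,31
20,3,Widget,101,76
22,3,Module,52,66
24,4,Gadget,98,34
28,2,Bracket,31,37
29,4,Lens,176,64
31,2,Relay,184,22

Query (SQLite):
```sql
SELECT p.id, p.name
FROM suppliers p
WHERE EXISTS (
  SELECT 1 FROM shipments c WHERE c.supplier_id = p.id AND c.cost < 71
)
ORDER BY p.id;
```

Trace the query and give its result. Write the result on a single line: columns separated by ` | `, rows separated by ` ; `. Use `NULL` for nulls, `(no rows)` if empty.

2 | Ravi ; 3 | Yuki ; 4 | Sam ; 5 | Chen

For each suppliers row, check whether any shipments with matching supplier_id has cost < 71.
Keep rows where that is true.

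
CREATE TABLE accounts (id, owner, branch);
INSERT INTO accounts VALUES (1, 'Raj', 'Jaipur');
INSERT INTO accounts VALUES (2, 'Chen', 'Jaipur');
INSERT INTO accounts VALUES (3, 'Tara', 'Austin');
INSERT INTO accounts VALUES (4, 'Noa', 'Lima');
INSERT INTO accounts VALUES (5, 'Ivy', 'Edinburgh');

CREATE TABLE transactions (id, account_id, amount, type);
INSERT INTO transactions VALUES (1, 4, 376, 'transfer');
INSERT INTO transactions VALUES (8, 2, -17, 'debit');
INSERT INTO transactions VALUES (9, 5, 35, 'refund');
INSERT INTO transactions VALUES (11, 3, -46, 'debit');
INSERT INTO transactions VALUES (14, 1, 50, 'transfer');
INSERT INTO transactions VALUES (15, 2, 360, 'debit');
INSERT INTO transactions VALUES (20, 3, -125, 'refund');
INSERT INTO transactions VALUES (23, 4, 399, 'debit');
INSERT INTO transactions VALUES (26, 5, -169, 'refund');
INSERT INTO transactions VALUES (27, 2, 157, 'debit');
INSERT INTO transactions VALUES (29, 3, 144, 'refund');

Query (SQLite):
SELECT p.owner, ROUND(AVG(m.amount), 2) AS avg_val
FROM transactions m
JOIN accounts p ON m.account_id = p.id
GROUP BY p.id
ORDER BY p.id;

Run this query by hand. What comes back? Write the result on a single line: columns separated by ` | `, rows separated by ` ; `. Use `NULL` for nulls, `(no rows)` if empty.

Raj | 50 ; Chen | 166.67 ; Tara | -9 ; Noa | 387.5 ; Ivy | -67

Join each transactions row to its accounts via account_id.
Group joined rows by accounts.id; compute ROUND(AVG(m.amount), 2) per group.
  1: ids {14} → ROUND(AVG(m.amount), 2)=50
  2: ids {8, 15, 27} → ROUND(AVG(m.amount), 2)=166.67
  3: ids {11, 20, 29} → ROUND(AVG(m.amount), 2)=-9
  4: ids {1, 23} → ROUND(AVG(m.amount), 2)=387.5
  5: ids {9, 26} → ROUND(AVG(m.amount), 2)=-67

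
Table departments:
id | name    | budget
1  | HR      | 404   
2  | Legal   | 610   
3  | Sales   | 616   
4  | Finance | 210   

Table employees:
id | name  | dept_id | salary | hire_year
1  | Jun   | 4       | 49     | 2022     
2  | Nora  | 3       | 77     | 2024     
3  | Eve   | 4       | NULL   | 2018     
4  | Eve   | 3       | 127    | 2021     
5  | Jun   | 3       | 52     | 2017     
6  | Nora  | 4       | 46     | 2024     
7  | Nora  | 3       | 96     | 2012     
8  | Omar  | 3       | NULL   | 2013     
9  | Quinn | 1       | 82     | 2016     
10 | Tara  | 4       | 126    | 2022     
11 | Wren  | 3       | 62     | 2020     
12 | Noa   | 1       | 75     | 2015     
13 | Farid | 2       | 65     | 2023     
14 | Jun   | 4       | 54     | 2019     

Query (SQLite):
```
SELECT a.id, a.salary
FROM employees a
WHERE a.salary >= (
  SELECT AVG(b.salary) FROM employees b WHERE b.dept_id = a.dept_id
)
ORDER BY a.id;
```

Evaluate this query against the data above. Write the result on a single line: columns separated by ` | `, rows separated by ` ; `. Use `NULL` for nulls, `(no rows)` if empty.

For each employees row a, compute AVG(salary) over rows sharing a.dept_id.
Keep row a if a.salary >= that per-group AVG.
  dept_id=1: AVG(salary) = 78.5
  dept_id=2: AVG(salary) = 65.0
  dept_id=3: AVG(salary) = 82.8
  dept_id=4: AVG(salary) = 68.75

4 | 127 ; 7 | 96 ; 9 | 82 ; 10 | 126 ; 13 | 65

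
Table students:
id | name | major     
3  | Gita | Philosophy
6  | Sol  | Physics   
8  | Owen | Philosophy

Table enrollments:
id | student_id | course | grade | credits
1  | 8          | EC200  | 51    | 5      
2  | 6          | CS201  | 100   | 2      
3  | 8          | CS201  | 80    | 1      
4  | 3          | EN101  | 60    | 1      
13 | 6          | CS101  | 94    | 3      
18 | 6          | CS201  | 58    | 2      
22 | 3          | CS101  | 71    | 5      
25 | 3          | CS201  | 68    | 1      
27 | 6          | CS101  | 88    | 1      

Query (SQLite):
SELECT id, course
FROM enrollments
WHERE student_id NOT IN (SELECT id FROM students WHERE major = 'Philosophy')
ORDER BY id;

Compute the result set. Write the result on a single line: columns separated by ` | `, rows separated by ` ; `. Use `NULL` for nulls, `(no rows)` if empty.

2 | CS201 ; 13 | CS101 ; 18 | CS201 ; 27 | CS101

Inner query: students.id where major = 'Philosophy'.
Outer: keep enrollments rows whose student_id is not in that set.
Inner query → {3, 8}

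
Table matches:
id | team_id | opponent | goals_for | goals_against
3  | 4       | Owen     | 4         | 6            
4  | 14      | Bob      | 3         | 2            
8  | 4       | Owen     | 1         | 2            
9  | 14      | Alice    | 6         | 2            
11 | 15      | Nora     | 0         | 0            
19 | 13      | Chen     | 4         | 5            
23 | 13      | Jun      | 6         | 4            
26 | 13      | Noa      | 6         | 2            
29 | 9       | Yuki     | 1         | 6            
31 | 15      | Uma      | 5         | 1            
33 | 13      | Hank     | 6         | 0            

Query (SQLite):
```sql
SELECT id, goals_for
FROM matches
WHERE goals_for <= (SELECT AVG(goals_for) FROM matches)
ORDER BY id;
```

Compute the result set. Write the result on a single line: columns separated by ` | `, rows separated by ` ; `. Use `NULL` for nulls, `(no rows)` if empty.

4 | 3 ; 8 | 1 ; 11 | 0 ; 29 | 1

Scalar subquery: AVG(goals_for) over all matches rows = 3.818182 (≈; comparison uses full precision).
Keep rows where goals_for <= that value.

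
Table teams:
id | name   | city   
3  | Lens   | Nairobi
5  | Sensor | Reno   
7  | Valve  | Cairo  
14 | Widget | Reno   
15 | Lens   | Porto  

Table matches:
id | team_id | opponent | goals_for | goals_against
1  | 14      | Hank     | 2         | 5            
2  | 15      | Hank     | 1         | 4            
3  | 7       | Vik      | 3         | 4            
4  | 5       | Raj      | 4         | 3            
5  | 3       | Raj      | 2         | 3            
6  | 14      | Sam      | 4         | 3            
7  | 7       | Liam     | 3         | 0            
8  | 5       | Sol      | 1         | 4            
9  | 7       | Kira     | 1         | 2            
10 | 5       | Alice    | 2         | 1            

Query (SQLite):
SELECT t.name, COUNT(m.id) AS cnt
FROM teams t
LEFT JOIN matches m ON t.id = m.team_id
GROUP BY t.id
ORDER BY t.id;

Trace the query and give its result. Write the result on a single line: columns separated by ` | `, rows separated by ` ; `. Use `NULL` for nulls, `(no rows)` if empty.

Lens | 1 ; Sensor | 3 ; Valve | 3 ; Widget | 2 ; Lens | 1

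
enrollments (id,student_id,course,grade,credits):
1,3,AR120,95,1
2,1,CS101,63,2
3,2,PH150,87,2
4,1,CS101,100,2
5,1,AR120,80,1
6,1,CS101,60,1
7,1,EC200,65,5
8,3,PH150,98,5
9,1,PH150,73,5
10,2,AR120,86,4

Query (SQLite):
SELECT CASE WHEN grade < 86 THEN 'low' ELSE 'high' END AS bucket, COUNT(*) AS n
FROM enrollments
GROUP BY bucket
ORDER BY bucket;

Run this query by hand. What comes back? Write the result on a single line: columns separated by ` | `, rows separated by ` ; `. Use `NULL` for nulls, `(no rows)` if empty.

Bucket rows by grade < 86 → 'low' else 'high'; count each bucket.

high | 5 ; low | 5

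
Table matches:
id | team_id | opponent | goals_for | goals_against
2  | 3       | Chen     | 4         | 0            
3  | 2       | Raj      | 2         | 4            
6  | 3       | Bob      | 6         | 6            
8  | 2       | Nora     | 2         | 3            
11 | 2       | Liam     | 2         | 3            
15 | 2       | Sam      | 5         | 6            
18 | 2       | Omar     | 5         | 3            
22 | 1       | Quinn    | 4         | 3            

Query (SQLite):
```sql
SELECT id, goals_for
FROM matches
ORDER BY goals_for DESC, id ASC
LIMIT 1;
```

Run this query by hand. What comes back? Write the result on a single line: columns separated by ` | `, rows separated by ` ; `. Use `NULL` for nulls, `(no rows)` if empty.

6 | 6

Sort by goals_for desc, tiebreak id asc: (6, id=6), (5, id=15), (5, id=18), (4, id=2) …. Take first 1.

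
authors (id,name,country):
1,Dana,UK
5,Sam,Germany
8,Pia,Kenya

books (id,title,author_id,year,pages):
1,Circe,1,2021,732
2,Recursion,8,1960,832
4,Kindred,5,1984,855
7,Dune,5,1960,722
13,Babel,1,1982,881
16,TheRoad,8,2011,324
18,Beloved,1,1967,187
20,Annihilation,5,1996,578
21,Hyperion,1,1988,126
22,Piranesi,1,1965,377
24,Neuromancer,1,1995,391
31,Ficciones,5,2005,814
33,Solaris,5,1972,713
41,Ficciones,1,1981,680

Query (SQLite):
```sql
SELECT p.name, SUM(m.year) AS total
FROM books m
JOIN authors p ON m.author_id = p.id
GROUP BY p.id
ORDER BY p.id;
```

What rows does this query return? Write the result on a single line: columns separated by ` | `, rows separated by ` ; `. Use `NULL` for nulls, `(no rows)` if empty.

Join each books row to its authors via author_id.
Group joined rows by authors.id; compute SUM(m.year) per group.
  1: ids {1, 13, 18, 21, 22, 24, 41} → SUM(m.year)=13899
  5: ids {4, 7, 20, 31, 33} → SUM(m.year)=9917
  8: ids {2, 16} → SUM(m.year)=3971

Dana | 13899 ; Sam | 9917 ; Pia | 3971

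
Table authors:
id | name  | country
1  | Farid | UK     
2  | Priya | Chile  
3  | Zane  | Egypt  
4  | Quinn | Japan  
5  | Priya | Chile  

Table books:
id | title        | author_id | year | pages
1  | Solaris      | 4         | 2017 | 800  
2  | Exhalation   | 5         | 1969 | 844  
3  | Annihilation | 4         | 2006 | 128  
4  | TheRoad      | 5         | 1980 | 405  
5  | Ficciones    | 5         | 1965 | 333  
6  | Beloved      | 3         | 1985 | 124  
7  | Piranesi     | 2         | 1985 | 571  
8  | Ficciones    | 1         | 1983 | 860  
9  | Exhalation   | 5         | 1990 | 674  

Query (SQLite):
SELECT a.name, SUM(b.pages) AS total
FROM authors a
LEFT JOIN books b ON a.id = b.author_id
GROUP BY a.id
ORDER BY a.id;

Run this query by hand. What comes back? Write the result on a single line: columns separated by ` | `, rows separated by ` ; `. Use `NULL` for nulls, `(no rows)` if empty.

LEFT JOIN keeps every authors row; unmatched ones get NULL for books columns.
Group by authors.id and compute SUM(b.pages). SUM over an all-NULL group is NULL.
  1: ids {8} → SUM(b.pages)=860
  2: ids {7} → SUM(b.pages)=571
  3: ids {6} → SUM(b.pages)=124
  4: ids {1, 3} → SUM(b.pages)=928
  5: ids {2, 4, 5, 9} → SUM(b.pages)=2256

Farid | 860 ; Priya | 571 ; Zane | 124 ; Quinn | 928 ; Priya | 2256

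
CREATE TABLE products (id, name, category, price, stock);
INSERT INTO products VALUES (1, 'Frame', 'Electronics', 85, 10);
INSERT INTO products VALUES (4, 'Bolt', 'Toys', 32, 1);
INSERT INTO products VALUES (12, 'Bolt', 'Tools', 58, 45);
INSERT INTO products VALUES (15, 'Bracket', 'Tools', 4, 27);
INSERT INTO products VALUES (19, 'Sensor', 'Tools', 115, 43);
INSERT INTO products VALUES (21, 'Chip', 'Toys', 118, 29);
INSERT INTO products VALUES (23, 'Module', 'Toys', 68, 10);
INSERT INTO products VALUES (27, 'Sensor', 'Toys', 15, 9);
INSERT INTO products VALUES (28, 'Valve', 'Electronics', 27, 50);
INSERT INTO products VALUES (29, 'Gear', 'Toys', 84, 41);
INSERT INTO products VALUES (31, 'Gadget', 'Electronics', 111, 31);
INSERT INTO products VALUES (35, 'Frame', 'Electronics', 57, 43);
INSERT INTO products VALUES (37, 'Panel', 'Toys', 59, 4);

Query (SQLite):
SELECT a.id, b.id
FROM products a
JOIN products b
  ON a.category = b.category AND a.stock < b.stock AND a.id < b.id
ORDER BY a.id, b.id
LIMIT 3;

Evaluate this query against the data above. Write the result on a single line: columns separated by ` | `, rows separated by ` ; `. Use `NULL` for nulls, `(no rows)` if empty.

Pairs (a,b) with same category, a.stock < b.stock, a.id < b.id.
category groups: Electronics:{1,28,31,35} Tools:{12,15,19} Toys:{4,21,23,27,29,37}
Ordered by (a.id, b.id); first 3.

1 | 28 ; 1 | 31 ; 1 | 35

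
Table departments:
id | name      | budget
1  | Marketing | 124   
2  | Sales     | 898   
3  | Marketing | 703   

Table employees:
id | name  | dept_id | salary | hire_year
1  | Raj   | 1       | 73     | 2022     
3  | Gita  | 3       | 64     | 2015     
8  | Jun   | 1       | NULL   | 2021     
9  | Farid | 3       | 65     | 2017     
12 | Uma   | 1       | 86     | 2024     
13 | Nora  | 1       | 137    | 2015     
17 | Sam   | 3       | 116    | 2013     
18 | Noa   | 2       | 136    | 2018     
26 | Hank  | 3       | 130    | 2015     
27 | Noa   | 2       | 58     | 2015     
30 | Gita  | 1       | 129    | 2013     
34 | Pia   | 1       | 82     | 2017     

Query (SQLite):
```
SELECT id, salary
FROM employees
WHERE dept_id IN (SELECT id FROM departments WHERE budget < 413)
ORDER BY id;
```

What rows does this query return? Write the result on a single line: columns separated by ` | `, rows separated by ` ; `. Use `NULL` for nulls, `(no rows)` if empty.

Inner query: departments.id where budget < 413.
Outer: keep employees rows whose dept_id is in that set.
Inner query → {1}

1 | 73 ; 8 | NULL ; 12 | 86 ; 13 | 137 ; 30 | 129 ; 34 | 82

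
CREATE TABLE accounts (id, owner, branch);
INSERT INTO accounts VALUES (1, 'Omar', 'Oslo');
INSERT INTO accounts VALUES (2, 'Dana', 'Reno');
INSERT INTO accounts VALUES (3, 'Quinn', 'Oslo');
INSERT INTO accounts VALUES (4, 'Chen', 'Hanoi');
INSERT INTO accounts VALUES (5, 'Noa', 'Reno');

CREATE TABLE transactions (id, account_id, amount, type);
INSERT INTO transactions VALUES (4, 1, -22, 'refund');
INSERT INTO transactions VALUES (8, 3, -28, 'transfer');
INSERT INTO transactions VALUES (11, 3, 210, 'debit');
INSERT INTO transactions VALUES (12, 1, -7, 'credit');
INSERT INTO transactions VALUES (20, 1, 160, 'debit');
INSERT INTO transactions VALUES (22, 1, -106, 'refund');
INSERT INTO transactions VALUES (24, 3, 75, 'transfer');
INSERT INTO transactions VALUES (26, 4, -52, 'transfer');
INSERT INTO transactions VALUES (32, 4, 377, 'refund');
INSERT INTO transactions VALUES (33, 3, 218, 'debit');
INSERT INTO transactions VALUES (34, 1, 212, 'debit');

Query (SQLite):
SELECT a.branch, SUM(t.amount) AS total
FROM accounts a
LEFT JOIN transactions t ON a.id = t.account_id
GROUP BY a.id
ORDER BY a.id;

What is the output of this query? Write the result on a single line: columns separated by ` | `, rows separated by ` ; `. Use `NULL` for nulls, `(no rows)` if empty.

LEFT JOIN keeps every accounts row; unmatched ones get NULL for transactions columns.
Group by accounts.id and compute SUM(t.amount). SUM over an all-NULL group is NULL.
  1: ids {4, 12, 20, 22, 34} → SUM(t.amount)=237
  2: ids {—} → SUM(t.amount)=NULL
  3: ids {8, 11, 24, 33} → SUM(t.amount)=475
  4: ids {26, 32} → SUM(t.amount)=325
  5: ids {—} → SUM(t.amount)=NULL

Oslo | 237 ; Reno | NULL ; Oslo | 475 ; Hanoi | 325 ; Reno | NULL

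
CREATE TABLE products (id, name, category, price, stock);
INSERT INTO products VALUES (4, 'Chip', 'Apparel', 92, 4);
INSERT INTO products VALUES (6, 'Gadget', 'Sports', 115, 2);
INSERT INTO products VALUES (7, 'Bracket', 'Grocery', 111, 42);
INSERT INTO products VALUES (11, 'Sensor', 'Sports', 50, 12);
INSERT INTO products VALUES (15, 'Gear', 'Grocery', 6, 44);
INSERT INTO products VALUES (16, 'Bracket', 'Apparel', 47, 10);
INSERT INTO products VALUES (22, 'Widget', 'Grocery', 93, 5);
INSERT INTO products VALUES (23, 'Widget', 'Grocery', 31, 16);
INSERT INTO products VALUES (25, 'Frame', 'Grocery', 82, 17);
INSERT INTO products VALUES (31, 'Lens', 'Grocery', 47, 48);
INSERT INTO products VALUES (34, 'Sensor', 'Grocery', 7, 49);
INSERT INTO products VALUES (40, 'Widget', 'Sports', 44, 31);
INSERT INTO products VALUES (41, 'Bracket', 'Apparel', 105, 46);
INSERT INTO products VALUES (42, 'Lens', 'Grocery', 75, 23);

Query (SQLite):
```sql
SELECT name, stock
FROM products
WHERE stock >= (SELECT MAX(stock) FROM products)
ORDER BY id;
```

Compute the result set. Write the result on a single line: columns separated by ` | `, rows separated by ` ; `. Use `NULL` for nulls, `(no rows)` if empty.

Scalar subquery: MAX(stock) over all products rows = 49.
Keep rows where stock >= that value.

Sensor | 49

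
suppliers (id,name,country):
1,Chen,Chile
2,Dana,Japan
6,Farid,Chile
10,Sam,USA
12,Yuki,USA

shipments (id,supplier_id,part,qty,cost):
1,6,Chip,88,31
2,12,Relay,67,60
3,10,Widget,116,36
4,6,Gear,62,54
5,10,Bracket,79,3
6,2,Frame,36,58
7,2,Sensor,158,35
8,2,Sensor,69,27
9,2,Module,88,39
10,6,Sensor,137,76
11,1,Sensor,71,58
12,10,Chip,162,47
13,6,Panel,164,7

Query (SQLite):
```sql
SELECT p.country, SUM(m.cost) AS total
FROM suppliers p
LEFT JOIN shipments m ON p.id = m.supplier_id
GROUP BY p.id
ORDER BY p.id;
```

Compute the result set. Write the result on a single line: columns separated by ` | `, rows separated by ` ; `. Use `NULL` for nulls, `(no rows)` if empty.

LEFT JOIN keeps every suppliers row; unmatched ones get NULL for shipments columns.
Group by suppliers.id and compute SUM(m.cost). SUM over an all-NULL group is NULL.
  1: ids {11} → SUM(m.cost)=58
  2: ids {6, 7, 8, 9} → SUM(m.cost)=159
  6: ids {1, 4, 10, 13} → SUM(m.cost)=168
  10: ids {3, 5, 12} → SUM(m.cost)=86
  12: ids {2} → SUM(m.cost)=60

Chile | 58 ; Japan | 159 ; Chile | 168 ; USA | 86 ; USA | 60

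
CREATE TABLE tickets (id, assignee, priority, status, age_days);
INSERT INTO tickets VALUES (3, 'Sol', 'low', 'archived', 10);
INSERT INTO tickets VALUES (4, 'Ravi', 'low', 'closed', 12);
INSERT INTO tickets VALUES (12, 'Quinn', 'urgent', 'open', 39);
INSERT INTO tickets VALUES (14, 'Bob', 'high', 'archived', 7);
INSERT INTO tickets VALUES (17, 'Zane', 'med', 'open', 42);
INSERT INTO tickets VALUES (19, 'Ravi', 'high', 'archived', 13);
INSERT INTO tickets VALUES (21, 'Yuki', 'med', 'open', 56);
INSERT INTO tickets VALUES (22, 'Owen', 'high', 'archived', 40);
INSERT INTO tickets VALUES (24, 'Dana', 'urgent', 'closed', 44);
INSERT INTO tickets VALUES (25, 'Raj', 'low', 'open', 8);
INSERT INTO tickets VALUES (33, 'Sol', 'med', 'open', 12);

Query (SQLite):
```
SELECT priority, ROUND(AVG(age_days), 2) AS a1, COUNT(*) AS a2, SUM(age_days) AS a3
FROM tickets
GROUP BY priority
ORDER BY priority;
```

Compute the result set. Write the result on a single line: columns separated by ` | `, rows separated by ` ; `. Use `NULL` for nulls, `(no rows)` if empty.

high | 20 | 3 | 60 ; low | 10 | 3 | 30 ; med | 36.67 | 3 | 110 ; urgent | 41.5 | 2 | 83

Group tickets by priority.
Per group compute: ROUND(AVG(age_days), 2), COUNT(*), SUM(age_days).
  high: ids {14, 19, 22} → ROUND(AVG(age_days), 2)=20, COUNT(*)=3, SUM(age_days)=60
  low: ids {3, 4, 25} → ROUND(AVG(age_days), 2)=10, COUNT(*)=3, SUM(age_days)=30
  med: ids {17, 21, 33} → ROUND(AVG(age_days), 2)=36.67, COUNT(*)=3, SUM(age_days)=110
  urgent: ids {12, 24} → ROUND(AVG(age_days), 2)=41.5, COUNT(*)=2, SUM(age_days)=83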